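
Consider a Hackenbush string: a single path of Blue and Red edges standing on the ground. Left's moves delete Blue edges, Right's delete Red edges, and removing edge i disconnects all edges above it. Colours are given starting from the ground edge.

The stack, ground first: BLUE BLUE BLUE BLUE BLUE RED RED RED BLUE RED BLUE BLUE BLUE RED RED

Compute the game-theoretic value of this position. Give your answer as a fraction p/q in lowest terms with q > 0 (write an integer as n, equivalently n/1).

B: Left { 0 }, Right { ∅ } = simplest 1
BB: Left { 0 1 }, Right { ∅ } = simplest 2
BBB: Left { 0 1 2 }, Right { ∅ } = simplest 3
BBBB: Left { 0 1 2 3 }, Right { ∅ } = simplest 4
BBBBB: Left { 0 1 2 3 4 }, Right { ∅ } = simplest 5
BBBBBR: Left { 0 1 2 3 4 }, Right { 5 } = simplest 9/2
BBBBBRR: Left { 0 1 2 3 4 }, Right { 9/2 5 } = simplest 17/4
BBBBBRRR: Left { 0 1 2 3 4 }, Right { 17/4 9/2 5 } = simplest 33/8
BBBBBRRRB: Left { 0 1 2 3 4 33/8 }, Right { 17/4 9/2 5 } = simplest 67/16
BBBBBRRRBR: Left { 0 1 2 3 4 33/8 }, Right { 67/16 17/4 9/2 5 } = simplest 133/32
BBBBBRRRBRB: Left { 0 1 2 3 4 33/8 133/32 }, Right { 67/16 17/4 9/2 5 } = simplest 267/64
BBBBBRRRBRBB: Left { 0 1 2 3 4 33/8 133/32 267/64 }, Right { 67/16 17/4 9/2 5 } = simplest 535/128
BBBBBRRRBRBBB: Left { 0 1 2 3 4 33/8 133/32 267/64 535/128 }, Right { 67/16 17/4 9/2 5 } = simplest 1071/256
BBBBBRRRBRBBBR: Left { 0 1 2 3 4 33/8 133/32 267/64 535/128 }, Right { 1071/256 67/16 17/4 9/2 5 } = simplest 2141/512
BBBBBRRRBRBBBRR: Left { 0 1 2 3 4 33/8 133/32 267/64 535/128 }, Right { 2141/512 1071/256 67/16 17/4 9/2 5 } = simplest 4281/1024

4281/1024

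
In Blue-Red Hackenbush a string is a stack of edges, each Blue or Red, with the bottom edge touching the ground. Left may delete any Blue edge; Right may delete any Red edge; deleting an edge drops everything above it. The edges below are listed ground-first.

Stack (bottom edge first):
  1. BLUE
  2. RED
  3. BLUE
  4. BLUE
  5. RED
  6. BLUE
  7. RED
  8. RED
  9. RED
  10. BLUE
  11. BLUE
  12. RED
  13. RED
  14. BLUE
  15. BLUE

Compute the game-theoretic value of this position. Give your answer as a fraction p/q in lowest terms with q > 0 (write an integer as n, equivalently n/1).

13415/16384

1 of 15 · B · max L 0 · min R +∞ => 1
2 of 15 · BR · max L 0 · min R 1 => 1/2
3 of 15 · BRB · max L 1/2 · min R 1 => 3/4
4 of 15 · BRBB · max L 3/4 · min R 1 => 7/8
5 of 15 · BRBBR · max L 3/4 · min R 7/8 => 13/16
6 of 15 · BRBBRB · max L 13/16 · min R 7/8 => 27/32
7 of 15 · BRBBRBR · max L 13/16 · min R 27/32 => 53/64
8 of 15 · BRBBRBRR · max L 13/16 · min R 53/64 => 105/128
9 of 15 · BRBBRBRRR · max L 13/16 · min R 105/128 => 209/256
10 of 15 · BRBBRBRRRB · max L 209/256 · min R 105/128 => 419/512
11 of 15 · BRBBRBRRRBB · max L 419/512 · min R 105/128 => 839/1024
12 of 15 · BRBBRBRRRBBR · max L 419/512 · min R 839/1024 => 1677/2048
13 of 15 · BRBBRBRRRBBRR · max L 419/512 · min R 1677/2048 => 3353/4096
14 of 15 · BRBBRBRRRBBRRB · max L 3353/4096 · min R 1677/2048 => 6707/8192
15 of 15 · BRBBRBRRRBBRRBB · max L 6707/8192 · min R 1677/2048 => 13415/16384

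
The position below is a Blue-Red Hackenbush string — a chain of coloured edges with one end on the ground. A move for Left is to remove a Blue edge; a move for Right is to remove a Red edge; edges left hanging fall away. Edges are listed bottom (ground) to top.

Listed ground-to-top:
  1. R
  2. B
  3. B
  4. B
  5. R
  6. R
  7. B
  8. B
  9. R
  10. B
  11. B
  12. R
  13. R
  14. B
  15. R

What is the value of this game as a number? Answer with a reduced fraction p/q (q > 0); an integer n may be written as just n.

-3227/16384

Prefix values for R B B B R R B B R B B R R B R via {L|R} + simplicity:
edge 1 of 15 (R): { none | 0 } ⇒ -1
edge 2 of 15 (B): { -1 | 0 } ⇒ -1/2
edge 3 of 15 (B): { -1,-1/2 | 0 } ⇒ -1/4
edge 4 of 15 (B): { -1,-1/2,-1/4 | 0 } ⇒ -1/8
edge 5 of 15 (R): { -1,-1/2,-1/4 | -1/8,0 } ⇒ -3/16
edge 6 of 15 (R): { -1,-1/2,-1/4 | -3/16,-1/8,0 } ⇒ -7/32
edge 7 of 15 (B): { -1,-1/2,-1/4,-7/32 | -3/16,-1/8,0 } ⇒ -13/64
edge 8 of 15 (B): { -1,-1/2,-1/4,-7/32,-13/64 | -3/16,-1/8,0 } ⇒ -25/128
edge 9 of 15 (R): { -1,-1/2,-1/4,-7/32,-13/64 | -25/128,-3/16,-1/8,0 } ⇒ -51/256
edge 10 of 15 (B): { -1,-1/2,-1/4,-7/32,-13/64,-51/256 | -25/128,-3/16,-1/8,0 } ⇒ -101/512
edge 11 of 15 (B): { -1,-1/2,-1/4,-7/32,-13/64,-51/256,-101/512 | -25/128,-3/16,-1/8,0 } ⇒ -201/1024
edge 12 of 15 (R): { -1,-1/2,-1/4,-7/32,-13/64,-51/256,-101/512 | -201/1024,-25/128,-3/16,-1/8,0 } ⇒ -403/2048
edge 13 of 15 (R): { -1,-1/2,-1/4,-7/32,-13/64,-51/256,-101/512 | -403/2048,-201/1024,-25/128,-3/16,-1/8,0 } ⇒ -807/4096
edge 14 of 15 (B): { -1,-1/2,-1/4,-7/32,-13/64,-51/256,-101/512,-807/4096 | -403/2048,-201/1024,-25/128,-3/16,-1/8,0 } ⇒ -1613/8192
edge 15 of 15 (R): { -1,-1/2,-1/4,-7/32,-13/64,-51/256,-101/512,-807/4096 | -1613/8192,-403/2048,-201/1024,-25/128,-3/16,-1/8,0 } ⇒ -3227/16384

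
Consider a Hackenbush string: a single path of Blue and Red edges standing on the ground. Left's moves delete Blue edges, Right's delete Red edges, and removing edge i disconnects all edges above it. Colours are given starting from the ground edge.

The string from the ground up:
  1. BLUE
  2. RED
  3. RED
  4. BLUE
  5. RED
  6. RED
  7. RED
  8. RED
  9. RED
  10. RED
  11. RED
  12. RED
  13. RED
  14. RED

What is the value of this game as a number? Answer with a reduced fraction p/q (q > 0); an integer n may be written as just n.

Build G(s[:k]) for k = 1..14, string s = BLUE RED RED BLUE RED RED RED RED RED RED RED RED RED RED.
G(B) = { 0 | ∅ } => 1
G(BR) = { 0 | 1 } => 1/2
G(BRR) = { 0 | 1/2; 1 } => 1/4
G(BRRB) = { 0; 1/4 | 1/2; 1 } => 3/8
G(BRRBR) = { 0; 1/4 | 3/8; 1/2; 1 } => 5/16
G(BRRBRR) = { 0; 1/4 | 5/16; 3/8; 1/2; 1 } => 9/32
G(BRRBRRR) = { 0; 1/4 | 9/32; 5/16; 3/8; 1/2; 1 } => 17/64
G(BRRBRRRR) = { 0; 1/4 | 17/64; 9/32; 5/16; 3/8; 1/2; 1 } => 33/128
G(BRRBRRRRR) = { 0; 1/4 | 33/128; 17/64; 9/32; 5/16; 3/8; 1/2; 1 } => 65/256
G(BRRBRRRRRR) = { 0; 1/4 | 65/256; 33/128; 17/64; 9/32; 5/16; 3/8; 1/2; 1 } => 129/512
G(BRRBRRRRRRR) = { 0; 1/4 | 129/512; 65/256; 33/128; 17/64; 9/32; 5/16; 3/8; 1/2; 1 } => 257/1024
G(BRRBRRRRRRRR) = { 0; 1/4 | 257/1024; 129/512; 65/256; 33/128; 17/64; 9/32; 5/16; 3/8; 1/2; 1 } => 513/2048
G(BRRBRRRRRRRRR) = { 0; 1/4 | 513/2048; 257/1024; 129/512; 65/256; 33/128; 17/64; 9/32; 5/16; 3/8; 1/2; 1 } => 1025/4096
G(BRRBRRRRRRRRRR) = { 0; 1/4 | 1025/4096; 513/2048; 257/1024; 129/512; 65/256; 33/128; 17/64; 9/32; 5/16; 3/8; 1/2; 1 } => 2049/8192

2049/8192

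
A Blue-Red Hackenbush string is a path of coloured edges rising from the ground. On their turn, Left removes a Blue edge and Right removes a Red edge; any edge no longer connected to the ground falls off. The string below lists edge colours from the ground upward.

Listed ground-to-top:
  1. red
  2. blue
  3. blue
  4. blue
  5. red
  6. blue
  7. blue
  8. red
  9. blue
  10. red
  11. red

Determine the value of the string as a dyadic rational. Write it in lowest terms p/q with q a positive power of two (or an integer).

step 1: add red to get r; options L={ — } R={ 0 } so -1
step 2: add blue to get rb; options L={ -1 } R={ 0 } so -1/2
step 3: add blue to get rbb; options L={ -1, -1/2 } R={ 0 } so -1/4
step 4: add blue to get rbbb; options L={ -1, -1/2, -1/4 } R={ 0 } so -1/8
step 5: add red to get rbbbr; options L={ -1, -1/2, -1/4 } R={ -1/8, 0 } so -3/16
step 6: add blue to get rbbbrb; options L={ -1, -1/2, -1/4, -3/16 } R={ -1/8, 0 } so -5/32
step 7: add blue to get rbbbrbb; options L={ -1, -1/2, -1/4, -3/16, -5/32 } R={ -1/8, 0 } so -9/64
step 8: add red to get rbbbrbbr; options L={ -1, -1/2, -1/4, -3/16, -5/32 } R={ -9/64, -1/8, 0 } so -19/128
step 9: add blue to get rbbbrbbrb; options L={ -1, -1/2, -1/4, -3/16, -5/32, -19/128 } R={ -9/64, -1/8, 0 } so -37/256
step 10: add red to get rbbbrbbrbr; options L={ -1, -1/2, -1/4, -3/16, -5/32, -19/128 } R={ -37/256, -9/64, -1/8, 0 } so -75/512
step 11: add red to get rbbbrbbrbrr; options L={ -1, -1/2, -1/4, -3/16, -5/32, -19/128 } R={ -75/512, -37/256, -9/64, -1/8, 0 } so -151/1024

-151/1024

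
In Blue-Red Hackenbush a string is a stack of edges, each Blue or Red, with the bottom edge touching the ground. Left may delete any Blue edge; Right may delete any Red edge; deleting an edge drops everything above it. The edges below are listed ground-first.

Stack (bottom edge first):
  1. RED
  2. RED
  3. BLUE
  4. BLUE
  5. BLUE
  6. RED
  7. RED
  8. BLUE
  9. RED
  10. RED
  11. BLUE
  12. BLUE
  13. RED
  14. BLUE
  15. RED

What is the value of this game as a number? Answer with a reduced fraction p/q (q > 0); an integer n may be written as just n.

value_1 [R]  L=[(no moves)]  R=[0]  -> -1
value_2 [RR]  L=[(no moves)]  R=[-1 0]  -> -2
value_3 [RRB]  L=[-2]  R=[-1 0]  -> -3/2
value_4 [RRBB]  L=[-2 -3/2]  R=[-1 0]  -> -5/4
value_5 [RRBBB]  L=[-2 -3/2 -5/4]  R=[-1 0]  -> -9/8
value_6 [RRBBBR]  L=[-2 -3/2 -5/4]  R=[-9/8 -1 0]  -> -19/16
value_7 [RRBBBRR]  L=[-2 -3/2 -5/4]  R=[-19/16 -9/8 -1 0]  -> -39/32
value_8 [RRBBBRRB]  L=[-2 -3/2 -5/4 -39/32]  R=[-19/16 -9/8 -1 0]  -> -77/64
value_9 [RRBBBRRBR]  L=[-2 -3/2 -5/4 -39/32]  R=[-77/64 -19/16 -9/8 -1 0]  -> -155/128
value_10 [RRBBBRRBRR]  L=[-2 -3/2 -5/4 -39/32]  R=[-155/128 -77/64 -19/16 -9/8 -1 0]  -> -311/256
value_11 [RRBBBRRBRRB]  L=[-2 -3/2 -5/4 -39/32 -311/256]  R=[-155/128 -77/64 -19/16 -9/8 -1 0]  -> -621/512
value_12 [RRBBBRRBRRBB]  L=[-2 -3/2 -5/4 -39/32 -311/256 -621/512]  R=[-155/128 -77/64 -19/16 -9/8 -1 0]  -> -1241/1024
value_13 [RRBBBRRBRRBBR]  L=[-2 -3/2 -5/4 -39/32 -311/256 -621/512]  R=[-1241/1024 -155/128 -77/64 -19/16 -9/8 -1 0]  -> -2483/2048
value_14 [RRBBBRRBRRBBRB]  L=[-2 -3/2 -5/4 -39/32 -311/256 -621/512 -2483/2048]  R=[-1241/1024 -155/128 -77/64 -19/16 -9/8 -1 0]  -> -4965/4096
value_15 [RRBBBRRBRRBBRBR]  L=[-2 -3/2 -5/4 -39/32 -311/256 -621/512 -2483/2048]  R=[-4965/4096 -1241/1024 -155/128 -77/64 -19/16 -9/8 -1 0]  -> -9931/8192

-9931/8192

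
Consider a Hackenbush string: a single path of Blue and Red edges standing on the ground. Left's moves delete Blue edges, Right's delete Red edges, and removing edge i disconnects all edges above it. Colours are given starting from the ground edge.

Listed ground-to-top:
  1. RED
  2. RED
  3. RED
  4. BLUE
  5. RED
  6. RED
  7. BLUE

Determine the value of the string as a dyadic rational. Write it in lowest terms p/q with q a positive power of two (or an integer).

-45/16

G_1 [R]  L=[(no moves)]  R=[0]  -> -1
G_2 [RR]  L=[(no moves)]  R=[-1; 0]  -> -2
G_3 [RRR]  L=[(no moves)]  R=[-2; -1; 0]  -> -3
G_4 [RRRB]  L=[-3]  R=[-2; -1; 0]  -> -5/2
G_5 [RRRBR]  L=[-3]  R=[-5/2; -2; -1; 0]  -> -11/4
G_6 [RRRBRR]  L=[-3]  R=[-11/4; -5/2; -2; -1; 0]  -> -23/8
G_7 [RRRBRRB]  L=[-3; -23/8]  R=[-11/4; -5/2; -2; -1; 0]  -> -45/16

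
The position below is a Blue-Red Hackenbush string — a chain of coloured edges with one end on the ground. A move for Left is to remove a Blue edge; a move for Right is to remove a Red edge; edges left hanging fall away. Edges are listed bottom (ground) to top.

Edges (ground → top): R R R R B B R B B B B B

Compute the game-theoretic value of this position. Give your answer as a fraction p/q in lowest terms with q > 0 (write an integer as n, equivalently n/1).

edge 1 of 12 (R): { ∅ | 0 } so -1
edge 2 of 12 (R): { ∅ | -1 0 } so -2
edge 3 of 12 (R): { ∅ | -2 -1 0 } so -3
edge 4 of 12 (R): { ∅ | -3 -2 -1 0 } so -4
edge 5 of 12 (B): { -4 | -3 -2 -1 0 } so -7/2
edge 6 of 12 (B): { -4 -7/2 | -3 -2 -1 0 } so -13/4
edge 7 of 12 (R): { -4 -7/2 | -13/4 -3 -2 -1 0 } so -27/8
edge 8 of 12 (B): { -4 -7/2 -27/8 | -13/4 -3 -2 -1 0 } so -53/16
edge 9 of 12 (B): { -4 -7/2 -27/8 -53/16 | -13/4 -3 -2 -1 0 } so -105/32
edge 10 of 12 (B): { -4 -7/2 -27/8 -53/16 -105/32 | -13/4 -3 -2 -1 0 } so -209/64
edge 11 of 12 (B): { -4 -7/2 -27/8 -53/16 -105/32 -209/64 | -13/4 -3 -2 -1 0 } so -417/128
edge 12 of 12 (B): { -4 -7/2 -27/8 -53/16 -105/32 -209/64 -417/128 | -13/4 -3 -2 -1 0 } so -833/256

-833/256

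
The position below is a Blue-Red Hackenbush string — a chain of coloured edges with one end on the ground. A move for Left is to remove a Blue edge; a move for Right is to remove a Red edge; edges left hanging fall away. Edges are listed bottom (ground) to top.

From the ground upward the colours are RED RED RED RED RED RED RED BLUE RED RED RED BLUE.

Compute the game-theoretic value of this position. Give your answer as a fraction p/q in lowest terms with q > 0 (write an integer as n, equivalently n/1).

-221/32

G_1 [R]  L=[(no moves)]  R=[0]  → -1
G_2 [RR]  L=[(no moves)]  R=[-1, 0]  → -2
G_3 [RRR]  L=[(no moves)]  R=[-2, -1, 0]  → -3
G_4 [RRRR]  L=[(no moves)]  R=[-3, -2, -1, 0]  → -4
G_5 [RRRRR]  L=[(no moves)]  R=[-4, -3, -2, -1, 0]  → -5
G_6 [RRRRRR]  L=[(no moves)]  R=[-5, -4, -3, -2, -1, 0]  → -6
G_7 [RRRRRRR]  L=[(no moves)]  R=[-6, -5, -4, -3, -2, -1, 0]  → -7
G_8 [RRRRRRRB]  L=[-7]  R=[-6, -5, -4, -3, -2, -1, 0]  → -13/2
G_9 [RRRRRRRBR]  L=[-7]  R=[-13/2, -6, -5, -4, -3, -2, -1, 0]  → -27/4
G_10 [RRRRRRRBRR]  L=[-7]  R=[-27/4, -13/2, -6, -5, -4, -3, -2, -1, 0]  → -55/8
G_11 [RRRRRRRBRRR]  L=[-7]  R=[-55/8, -27/4, -13/2, -6, -5, -4, -3, -2, -1, 0]  → -111/16
G_12 [RRRRRRRBRRRB]  L=[-7, -111/16]  R=[-55/8, -27/4, -13/2, -6, -5, -4, -3, -2, -1, 0]  → -221/32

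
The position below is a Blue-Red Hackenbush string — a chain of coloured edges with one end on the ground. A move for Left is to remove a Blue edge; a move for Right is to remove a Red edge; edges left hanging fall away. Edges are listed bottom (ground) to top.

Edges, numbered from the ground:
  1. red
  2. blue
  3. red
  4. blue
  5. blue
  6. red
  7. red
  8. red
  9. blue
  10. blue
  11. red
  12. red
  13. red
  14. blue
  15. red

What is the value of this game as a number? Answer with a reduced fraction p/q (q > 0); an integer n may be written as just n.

Build value(s[:k]) for k = 1..15, string s = red blue red blue blue red red red blue blue red red red blue red.
1 of 15 · r · max L −∞ · min R 0 — -1
2 of 15 · rb · max L -1 · min R 0 — -1/2
3 of 15 · rbr · max L -1 · min R -1/2 — -3/4
4 of 15 · rbrb · max L -3/4 · min R -1/2 — -5/8
5 of 15 · rbrbb · max L -5/8 · min R -1/2 — -9/16
6 of 15 · rbrbbr · max L -5/8 · min R -9/16 — -19/32
7 of 15 · rbrbbrr · max L -5/8 · min R -19/32 — -39/64
8 of 15 · rbrbbrrr · max L -5/8 · min R -39/64 — -79/128
9 of 15 · rbrbbrrrb · max L -79/128 · min R -39/64 — -157/256
10 of 15 · rbrbbrrrbb · max L -157/256 · min R -39/64 — -313/512
11 of 15 · rbrbbrrrbbr · max L -157/256 · min R -313/512 — -627/1024
12 of 15 · rbrbbrrrbbrr · max L -157/256 · min R -627/1024 — -1255/2048
13 of 15 · rbrbbrrrbbrrr · max L -157/256 · min R -1255/2048 — -2511/4096
14 of 15 · rbrbbrrrbbrrrb · max L -2511/4096 · min R -1255/2048 — -5021/8192
15 of 15 · rbrbbrrrbbrrrbr · max L -2511/4096 · min R -5021/8192 — -10043/16384

-10043/16384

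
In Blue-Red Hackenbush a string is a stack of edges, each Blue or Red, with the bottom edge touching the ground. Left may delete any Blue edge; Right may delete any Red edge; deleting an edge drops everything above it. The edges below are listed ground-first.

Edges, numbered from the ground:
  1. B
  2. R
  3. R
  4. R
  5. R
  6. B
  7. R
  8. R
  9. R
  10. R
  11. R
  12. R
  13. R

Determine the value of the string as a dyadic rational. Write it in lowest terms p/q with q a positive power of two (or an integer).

257/4096

step 1: add B to get B; options L={ 0 } R={ (no moves) } — 1
step 2: add R to get BR; options L={ 0 } R={ 1 } — 1/2
step 3: add R to get BRR; options L={ 0 } R={ 1/2, 1 } — 1/4
step 4: add R to get BRRR; options L={ 0 } R={ 1/4, 1/2, 1 } — 1/8
step 5: add R to get BRRRR; options L={ 0 } R={ 1/8, 1/4, 1/2, 1 } — 1/16
step 6: add B to get BRRRRB; options L={ 0, 1/16 } R={ 1/8, 1/4, 1/2, 1 } — 3/32
step 7: add R to get BRRRRBR; options L={ 0, 1/16 } R={ 3/32, 1/8, 1/4, 1/2, 1 } — 5/64
step 8: add R to get BRRRRBRR; options L={ 0, 1/16 } R={ 5/64, 3/32, 1/8, 1/4, 1/2, 1 } — 9/128
step 9: add R to get BRRRRBRRR; options L={ 0, 1/16 } R={ 9/128, 5/64, 3/32, 1/8, 1/4, 1/2, 1 } — 17/256
step 10: add R to get BRRRRBRRRR; options L={ 0, 1/16 } R={ 17/256, 9/128, 5/64, 3/32, 1/8, 1/4, 1/2, 1 } — 33/512
step 11: add R to get BRRRRBRRRRR; options L={ 0, 1/16 } R={ 33/512, 17/256, 9/128, 5/64, 3/32, 1/8, 1/4, 1/2, 1 } — 65/1024
step 12: add R to get BRRRRBRRRRRR; options L={ 0, 1/16 } R={ 65/1024, 33/512, 17/256, 9/128, 5/64, 3/32, 1/8, 1/4, 1/2, 1 } — 129/2048
step 13: add R to get BRRRRBRRRRRRR; options L={ 0, 1/16 } R={ 129/2048, 65/1024, 33/512, 17/256, 9/128, 5/64, 3/32, 1/8, 1/4, 1/2, 1 } — 257/4096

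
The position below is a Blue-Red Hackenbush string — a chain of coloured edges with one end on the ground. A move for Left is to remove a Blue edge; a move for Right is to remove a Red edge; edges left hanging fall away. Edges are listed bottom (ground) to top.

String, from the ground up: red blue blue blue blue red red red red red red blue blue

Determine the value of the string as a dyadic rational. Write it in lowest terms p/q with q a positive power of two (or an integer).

-505/4096

edge 1 of 13 (red): {  | 0 } -> -1
edge 2 of 13 (blue): { -1 | 0 } -> -1/2
edge 3 of 13 (blue): { -1; -1/2 | 0 } -> -1/4
edge 4 of 13 (blue): { -1; -1/2; -1/4 | 0 } -> -1/8
edge 5 of 13 (blue): { -1; -1/2; -1/4; -1/8 | 0 } -> -1/16
edge 6 of 13 (red): { -1; -1/2; -1/4; -1/8 | -1/16; 0 } -> -3/32
edge 7 of 13 (red): { -1; -1/2; -1/4; -1/8 | -3/32; -1/16; 0 } -> -7/64
edge 8 of 13 (red): { -1; -1/2; -1/4; -1/8 | -7/64; -3/32; -1/16; 0 } -> -15/128
edge 9 of 13 (red): { -1; -1/2; -1/4; -1/8 | -15/128; -7/64; -3/32; -1/16; 0 } -> -31/256
edge 10 of 13 (red): { -1; -1/2; -1/4; -1/8 | -31/256; -15/128; -7/64; -3/32; -1/16; 0 } -> -63/512
edge 11 of 13 (red): { -1; -1/2; -1/4; -1/8 | -63/512; -31/256; -15/128; -7/64; -3/32; -1/16; 0 } -> -127/1024
edge 12 of 13 (blue): { -1; -1/2; -1/4; -1/8; -127/1024 | -63/512; -31/256; -15/128; -7/64; -3/32; -1/16; 0 } -> -253/2048
edge 13 of 13 (blue): { -1; -1/2; -1/4; -1/8; -127/1024; -253/2048 | -63/512; -31/256; -15/128; -7/64; -3/32; -1/16; 0 } -> -505/4096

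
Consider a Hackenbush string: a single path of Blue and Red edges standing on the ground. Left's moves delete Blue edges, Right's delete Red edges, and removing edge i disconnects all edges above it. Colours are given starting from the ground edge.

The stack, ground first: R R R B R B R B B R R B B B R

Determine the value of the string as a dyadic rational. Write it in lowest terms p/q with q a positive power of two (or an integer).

step 1: add R to get R; options L={ · } R={ 0 } — -1
step 2: add R to get RR; options L={ · } R={ -1,0 } — -2
step 3: add R to get RRR; options L={ · } R={ -2,-1,0 } — -3
step 4: add B to get RRRB; options L={ -3 } R={ -2,-1,0 } — -5/2
step 5: add R to get RRRBR; options L={ -3 } R={ -5/2,-2,-1,0 } — -11/4
step 6: add B to get RRRBRB; options L={ -3,-11/4 } R={ -5/2,-2,-1,0 } — -21/8
step 7: add R to get RRRBRBR; options L={ -3,-11/4 } R={ -21/8,-5/2,-2,-1,0 } — -43/16
step 8: add B to get RRRBRBRB; options L={ -3,-11/4,-43/16 } R={ -21/8,-5/2,-2,-1,0 } — -85/32
step 9: add B to get RRRBRBRBB; options L={ -3,-11/4,-43/16,-85/32 } R={ -21/8,-5/2,-2,-1,0 } — -169/64
step 10: add R to get RRRBRBRBBR; options L={ -3,-11/4,-43/16,-85/32 } R={ -169/64,-21/8,-5/2,-2,-1,0 } — -339/128
step 11: add R to get RRRBRBRBBRR; options L={ -3,-11/4,-43/16,-85/32 } R={ -339/128,-169/64,-21/8,-5/2,-2,-1,0 } — -679/256
step 12: add B to get RRRBRBRBBRRB; options L={ -3,-11/4,-43/16,-85/32,-679/256 } R={ -339/128,-169/64,-21/8,-5/2,-2,-1,0 } — -1357/512
step 13: add B to get RRRBRBRBBRRBB; options L={ -3,-11/4,-43/16,-85/32,-679/256,-1357/512 } R={ -339/128,-169/64,-21/8,-5/2,-2,-1,0 } — -2713/1024
step 14: add B to get RRRBRBRBBRRBBB; options L={ -3,-11/4,-43/16,-85/32,-679/256,-1357/512,-2713/1024 } R={ -339/128,-169/64,-21/8,-5/2,-2,-1,0 } — -5425/2048
step 15: add R to get RRRBRBRBBRRBBBR; options L={ -3,-11/4,-43/16,-85/32,-679/256,-1357/512,-2713/1024 } R={ -5425/2048,-339/128,-169/64,-21/8,-5/2,-2,-1,0 } — -10851/4096

-10851/4096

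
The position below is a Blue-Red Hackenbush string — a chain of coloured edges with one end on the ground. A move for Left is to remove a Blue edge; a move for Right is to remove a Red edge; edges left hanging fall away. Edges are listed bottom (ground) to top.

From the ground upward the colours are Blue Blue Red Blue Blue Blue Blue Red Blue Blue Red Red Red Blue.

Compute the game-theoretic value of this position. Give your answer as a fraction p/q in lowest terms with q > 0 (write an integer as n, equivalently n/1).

8035/4096

Recurse on prefixes of the 14-edge string Blue Blue Red Blue Blue Blue Blue Red Blue Blue Red Red Red Blue:
edge 1 of 14 (Blue): { 0 | · } → 1
edge 2 of 14 (Blue): { 0; 1 | · } → 2
edge 3 of 14 (Red): { 0; 1 | 2 } → 3/2
edge 4 of 14 (Blue): { 0; 1; 3/2 | 2 } → 7/4
edge 5 of 14 (Blue): { 0; 1; 3/2; 7/4 | 2 } → 15/8
edge 6 of 14 (Blue): { 0; 1; 3/2; 7/4; 15/8 | 2 } → 31/16
edge 7 of 14 (Blue): { 0; 1; 3/2; 7/4; 15/8; 31/16 | 2 } → 63/32
edge 8 of 14 (Red): { 0; 1; 3/2; 7/4; 15/8; 31/16 | 63/32; 2 } → 125/64
edge 9 of 14 (Blue): { 0; 1; 3/2; 7/4; 15/8; 31/16; 125/64 | 63/32; 2 } → 251/128
edge 10 of 14 (Blue): { 0; 1; 3/2; 7/4; 15/8; 31/16; 125/64; 251/128 | 63/32; 2 } → 503/256
edge 11 of 14 (Red): { 0; 1; 3/2; 7/4; 15/8; 31/16; 125/64; 251/128 | 503/256; 63/32; 2 } → 1005/512
edge 12 of 14 (Red): { 0; 1; 3/2; 7/4; 15/8; 31/16; 125/64; 251/128 | 1005/512; 503/256; 63/32; 2 } → 2009/1024
edge 13 of 14 (Red): { 0; 1; 3/2; 7/4; 15/8; 31/16; 125/64; 251/128 | 2009/1024; 1005/512; 503/256; 63/32; 2 } → 4017/2048
edge 14 of 14 (Blue): { 0; 1; 3/2; 7/4; 15/8; 31/16; 125/64; 251/128; 4017/2048 | 2009/1024; 1005/512; 503/256; 63/32; 2 } → 8035/4096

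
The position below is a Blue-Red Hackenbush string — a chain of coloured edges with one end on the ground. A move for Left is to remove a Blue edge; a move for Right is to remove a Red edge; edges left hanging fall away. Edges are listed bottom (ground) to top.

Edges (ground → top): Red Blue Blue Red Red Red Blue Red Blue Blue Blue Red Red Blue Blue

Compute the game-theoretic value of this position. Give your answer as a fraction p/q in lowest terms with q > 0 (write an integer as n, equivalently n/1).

-7449/16384

value_1 [R]  L=[∅]  R=[0]  → -1
value_2 [RB]  L=[-1]  R=[0]  → -1/2
value_3 [RBB]  L=[-1, -1/2]  R=[0]  → -1/4
value_4 [RBBR]  L=[-1, -1/2]  R=[-1/4, 0]  → -3/8
value_5 [RBBRR]  L=[-1, -1/2]  R=[-3/8, -1/4, 0]  → -7/16
value_6 [RBBRRR]  L=[-1, -1/2]  R=[-7/16, -3/8, -1/4, 0]  → -15/32
value_7 [RBBRRRB]  L=[-1, -1/2, -15/32]  R=[-7/16, -3/8, -1/4, 0]  → -29/64
value_8 [RBBRRRBR]  L=[-1, -1/2, -15/32]  R=[-29/64, -7/16, -3/8, -1/4, 0]  → -59/128
value_9 [RBBRRRBRB]  L=[-1, -1/2, -15/32, -59/128]  R=[-29/64, -7/16, -3/8, -1/4, 0]  → -117/256
value_10 [RBBRRRBRBB]  L=[-1, -1/2, -15/32, -59/128, -117/256]  R=[-29/64, -7/16, -3/8, -1/4, 0]  → -233/512
value_11 [RBBRRRBRBBB]  L=[-1, -1/2, -15/32, -59/128, -117/256, -233/512]  R=[-29/64, -7/16, -3/8, -1/4, 0]  → -465/1024
value_12 [RBBRRRBRBBBR]  L=[-1, -1/2, -15/32, -59/128, -117/256, -233/512]  R=[-465/1024, -29/64, -7/16, -3/8, -1/4, 0]  → -931/2048
value_13 [RBBRRRBRBBBRR]  L=[-1, -1/2, -15/32, -59/128, -117/256, -233/512]  R=[-931/2048, -465/1024, -29/64, -7/16, -3/8, -1/4, 0]  → -1863/4096
value_14 [RBBRRRBRBBBRRB]  L=[-1, -1/2, -15/32, -59/128, -117/256, -233/512, -1863/4096]  R=[-931/2048, -465/1024, -29/64, -7/16, -3/8, -1/4, 0]  → -3725/8192
value_15 [RBBRRRBRBBBRRBB]  L=[-1, -1/2, -15/32, -59/128, -117/256, -233/512, -1863/4096, -3725/8192]  R=[-931/2048, -465/1024, -29/64, -7/16, -3/8, -1/4, 0]  → -7449/16384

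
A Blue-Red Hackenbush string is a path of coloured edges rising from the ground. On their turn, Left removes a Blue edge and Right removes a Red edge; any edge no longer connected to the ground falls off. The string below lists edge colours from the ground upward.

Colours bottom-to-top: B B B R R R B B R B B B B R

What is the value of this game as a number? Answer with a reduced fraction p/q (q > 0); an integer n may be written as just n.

Build g(s[:k]) for k = 1..14, string s = B B B R R R B B R B B B B R.
B: Left { 0 }, Right { (no moves) } gives simplest 1
BB: Left { 0; 1 }, Right { (no moves) } gives simplest 2
BBB: Left { 0; 1; 2 }, Right { (no moves) } gives simplest 3
BBBR: Left { 0; 1; 2 }, Right { 3 } gives simplest 5/2
BBBRR: Left { 0; 1; 2 }, Right { 5/2; 3 } gives simplest 9/4
BBBRRR: Left { 0; 1; 2 }, Right { 9/4; 5/2; 3 } gives simplest 17/8
BBBRRRB: Left { 0; 1; 2; 17/8 }, Right { 9/4; 5/2; 3 } gives simplest 35/16
BBBRRRBB: Left { 0; 1; 2; 17/8; 35/16 }, Right { 9/4; 5/2; 3 } gives simplest 71/32
BBBRRRBBR: Left { 0; 1; 2; 17/8; 35/16 }, Right { 71/32; 9/4; 5/2; 3 } gives simplest 141/64
BBBRRRBBRB: Left { 0; 1; 2; 17/8; 35/16; 141/64 }, Right { 71/32; 9/4; 5/2; 3 } gives simplest 283/128
BBBRRRBBRBB: Left { 0; 1; 2; 17/8; 35/16; 141/64; 283/128 }, Right { 71/32; 9/4; 5/2; 3 } gives simplest 567/256
BBBRRRBBRBBB: Left { 0; 1; 2; 17/8; 35/16; 141/64; 283/128; 567/256 }, Right { 71/32; 9/4; 5/2; 3 } gives simplest 1135/512
BBBRRRBBRBBBB: Left { 0; 1; 2; 17/8; 35/16; 141/64; 283/128; 567/256; 1135/512 }, Right { 71/32; 9/4; 5/2; 3 } gives simplest 2271/1024
BBBRRRBBRBBBBR: Left { 0; 1; 2; 17/8; 35/16; 141/64; 283/128; 567/256; 1135/512 }, Right { 2271/1024; 71/32; 9/4; 5/2; 3 } gives simplest 4541/2048

4541/2048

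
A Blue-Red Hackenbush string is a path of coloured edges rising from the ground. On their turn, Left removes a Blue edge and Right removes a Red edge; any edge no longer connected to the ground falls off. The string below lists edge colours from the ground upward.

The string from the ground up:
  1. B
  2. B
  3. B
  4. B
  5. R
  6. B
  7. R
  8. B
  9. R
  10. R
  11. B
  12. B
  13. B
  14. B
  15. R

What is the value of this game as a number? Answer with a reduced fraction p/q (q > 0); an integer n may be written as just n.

Build g(s[:k]) for k = 1..15, string s = B B B B R B R B R R B B B B R.
1 of 15 · B · max L 0 · min R +∞ so 1
2 of 15 · BB · max L 1 · min R +∞ so 2
3 of 15 · BBB · max L 2 · min R +∞ so 3
4 of 15 · BBBB · max L 3 · min R +∞ so 4
5 of 15 · BBBBR · max L 3 · min R 4 so 7/2
6 of 15 · BBBBRB · max L 7/2 · min R 4 so 15/4
7 of 15 · BBBBRBR · max L 7/2 · min R 15/4 so 29/8
8 of 15 · BBBBRBRB · max L 29/8 · min R 15/4 so 59/16
9 of 15 · BBBBRBRBR · max L 29/8 · min R 59/16 so 117/32
10 of 15 · BBBBRBRBRR · max L 29/8 · min R 117/32 so 233/64
11 of 15 · BBBBRBRBRRB · max L 233/64 · min R 117/32 so 467/128
12 of 15 · BBBBRBRBRRBB · max L 467/128 · min R 117/32 so 935/256
13 of 15 · BBBBRBRBRRBBB · max L 935/256 · min R 117/32 so 1871/512
14 of 15 · BBBBRBRBRRBBBB · max L 1871/512 · min R 117/32 so 3743/1024
15 of 15 · BBBBRBRBRRBBBBR · max L 1871/512 · min R 3743/1024 so 7485/2048

7485/2048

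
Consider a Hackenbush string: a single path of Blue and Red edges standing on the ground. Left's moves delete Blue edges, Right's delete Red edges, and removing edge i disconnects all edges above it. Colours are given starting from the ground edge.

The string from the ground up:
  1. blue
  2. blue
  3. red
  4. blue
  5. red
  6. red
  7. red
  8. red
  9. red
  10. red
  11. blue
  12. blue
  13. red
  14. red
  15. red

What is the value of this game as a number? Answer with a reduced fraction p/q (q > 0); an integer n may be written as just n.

Prefix values for blue blue red blue red red red red red red blue blue red red red via {L|R} + simplicity:
edge 1 of 15 (blue): { 0 |  } gives 1
edge 2 of 15 (blue): { 0, 1 |  } gives 2
edge 3 of 15 (red): { 0, 1 | 2 } gives 3/2
edge 4 of 15 (blue): { 0, 1, 3/2 | 2 } gives 7/4
edge 5 of 15 (red): { 0, 1, 3/2 | 7/4, 2 } gives 13/8
edge 6 of 15 (red): { 0, 1, 3/2 | 13/8, 7/4, 2 } gives 25/16
edge 7 of 15 (red): { 0, 1, 3/2 | 25/16, 13/8, 7/4, 2 } gives 49/32
edge 8 of 15 (red): { 0, 1, 3/2 | 49/32, 25/16, 13/8, 7/4, 2 } gives 97/64
edge 9 of 15 (red): { 0, 1, 3/2 | 97/64, 49/32, 25/16, 13/8, 7/4, 2 } gives 193/128
edge 10 of 15 (red): { 0, 1, 3/2 | 193/128, 97/64, 49/32, 25/16, 13/8, 7/4, 2 } gives 385/256
edge 11 of 15 (blue): { 0, 1, 3/2, 385/256 | 193/128, 97/64, 49/32, 25/16, 13/8, 7/4, 2 } gives 771/512
edge 12 of 15 (blue): { 0, 1, 3/2, 385/256, 771/512 | 193/128, 97/64, 49/32, 25/16, 13/8, 7/4, 2 } gives 1543/1024
edge 13 of 15 (red): { 0, 1, 3/2, 385/256, 771/512 | 1543/1024, 193/128, 97/64, 49/32, 25/16, 13/8, 7/4, 2 } gives 3085/2048
edge 14 of 15 (red): { 0, 1, 3/2, 385/256, 771/512 | 3085/2048, 1543/1024, 193/128, 97/64, 49/32, 25/16, 13/8, 7/4, 2 } gives 6169/4096
edge 15 of 15 (red): { 0, 1, 3/2, 385/256, 771/512 | 6169/4096, 3085/2048, 1543/1024, 193/128, 97/64, 49/32, 25/16, 13/8, 7/4, 2 } gives 12337/8192

12337/8192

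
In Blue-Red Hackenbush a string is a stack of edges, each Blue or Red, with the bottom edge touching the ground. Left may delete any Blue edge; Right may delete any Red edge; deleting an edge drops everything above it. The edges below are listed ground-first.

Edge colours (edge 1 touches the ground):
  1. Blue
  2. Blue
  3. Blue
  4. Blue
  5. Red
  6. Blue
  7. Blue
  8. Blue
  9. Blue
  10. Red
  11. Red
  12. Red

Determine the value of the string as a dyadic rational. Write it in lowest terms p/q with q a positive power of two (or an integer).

val(B) = { 0 | (no moves) } so 1
val(BB) = { 0 1 | (no moves) } so 2
val(BBB) = { 0 1 2 | (no moves) } so 3
val(BBBB) = { 0 1 2 3 | (no moves) } so 4
val(BBBBR) = { 0 1 2 3 | 4 } so 7/2
val(BBBBRB) = { 0 1 2 3 7/2 | 4 } so 15/4
val(BBBBRBB) = { 0 1 2 3 7/2 15/4 | 4 } so 31/8
val(BBBBRBBB) = { 0 1 2 3 7/2 15/4 31/8 | 4 } so 63/16
val(BBBBRBBBB) = { 0 1 2 3 7/2 15/4 31/8 63/16 | 4 } so 127/32
val(BBBBRBBBBR) = { 0 1 2 3 7/2 15/4 31/8 63/16 | 127/32 4 } so 253/64
val(BBBBRBBBBRR) = { 0 1 2 3 7/2 15/4 31/8 63/16 | 253/64 127/32 4 } so 505/128
val(BBBBRBBBBRRR) = { 0 1 2 3 7/2 15/4 31/8 63/16 | 505/128 253/64 127/32 4 } so 1009/256

1009/256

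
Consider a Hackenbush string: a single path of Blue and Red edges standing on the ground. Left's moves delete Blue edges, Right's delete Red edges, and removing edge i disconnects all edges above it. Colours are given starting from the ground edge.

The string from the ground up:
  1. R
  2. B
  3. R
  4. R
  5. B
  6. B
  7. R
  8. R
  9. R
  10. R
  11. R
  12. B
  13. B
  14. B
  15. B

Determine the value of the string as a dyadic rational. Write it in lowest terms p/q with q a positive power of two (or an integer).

-13281/16384

Recurse on prefixes of the 15-edge string R B R R B B R R R R R B B B B:
step 1: add R to get R; options L={ ∅ } R={ 0 } = -1
step 2: add B to get RB; options L={ -1 } R={ 0 } = -1/2
step 3: add R to get RBR; options L={ -1 } R={ -1/2; 0 } = -3/4
step 4: add R to get RBRR; options L={ -1 } R={ -3/4; -1/2; 0 } = -7/8
step 5: add B to get RBRRB; options L={ -1; -7/8 } R={ -3/4; -1/2; 0 } = -13/16
step 6: add B to get RBRRBB; options L={ -1; -7/8; -13/16 } R={ -3/4; -1/2; 0 } = -25/32
step 7: add R to get RBRRBBR; options L={ -1; -7/8; -13/16 } R={ -25/32; -3/4; -1/2; 0 } = -51/64
step 8: add R to get RBRRBBRR; options L={ -1; -7/8; -13/16 } R={ -51/64; -25/32; -3/4; -1/2; 0 } = -103/128
step 9: add R to get RBRRBBRRR; options L={ -1; -7/8; -13/16 } R={ -103/128; -51/64; -25/32; -3/4; -1/2; 0 } = -207/256
step 10: add R to get RBRRBBRRRR; options L={ -1; -7/8; -13/16 } R={ -207/256; -103/128; -51/64; -25/32; -3/4; -1/2; 0 } = -415/512
step 11: add R to get RBRRBBRRRRR; options L={ -1; -7/8; -13/16 } R={ -415/512; -207/256; -103/128; -51/64; -25/32; -3/4; -1/2; 0 } = -831/1024
step 12: add B to get RBRRBBRRRRRB; options L={ -1; -7/8; -13/16; -831/1024 } R={ -415/512; -207/256; -103/128; -51/64; -25/32; -3/4; -1/2; 0 } = -1661/2048
step 13: add B to get RBRRBBRRRRRBB; options L={ -1; -7/8; -13/16; -831/1024; -1661/2048 } R={ -415/512; -207/256; -103/128; -51/64; -25/32; -3/4; -1/2; 0 } = -3321/4096
step 14: add B to get RBRRBBRRRRRBBB; options L={ -1; -7/8; -13/16; -831/1024; -1661/2048; -3321/4096 } R={ -415/512; -207/256; -103/128; -51/64; -25/32; -3/4; -1/2; 0 } = -6641/8192
step 15: add B to get RBRRBBRRRRRBBBB; options L={ -1; -7/8; -13/16; -831/1024; -1661/2048; -3321/4096; -6641/8192 } R={ -415/512; -207/256; -103/128; -51/64; -25/32; -3/4; -1/2; 0 } = -13281/16384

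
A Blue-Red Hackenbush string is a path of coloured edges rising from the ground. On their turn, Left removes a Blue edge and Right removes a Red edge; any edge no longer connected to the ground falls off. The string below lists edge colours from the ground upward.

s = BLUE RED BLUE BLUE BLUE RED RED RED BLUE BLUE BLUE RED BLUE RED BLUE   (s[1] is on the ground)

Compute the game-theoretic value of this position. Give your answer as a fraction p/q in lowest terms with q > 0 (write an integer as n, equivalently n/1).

Recurse on prefixes of the 15-edge string BLUE RED BLUE BLUE BLUE RED RED RED BLUE BLUE BLUE RED BLUE RED BLUE:
step 1: add BLUE to get B; options L={ 0 } R={ · } -> 1
step 2: add RED to get BR; options L={ 0 } R={ 1 } -> 1/2
step 3: add BLUE to get BRB; options L={ 0, 1/2 } R={ 1 } -> 3/4
step 4: add BLUE to get BRBB; options L={ 0, 1/2, 3/4 } R={ 1 } -> 7/8
step 5: add BLUE to get BRBBB; options L={ 0, 1/2, 3/4, 7/8 } R={ 1 } -> 15/16
step 6: add RED to get BRBBBR; options L={ 0, 1/2, 3/4, 7/8 } R={ 15/16, 1 } -> 29/32
step 7: add RED to get BRBBBRR; options L={ 0, 1/2, 3/4, 7/8 } R={ 29/32, 15/16, 1 } -> 57/64
step 8: add RED to get BRBBBRRR; options L={ 0, 1/2, 3/4, 7/8 } R={ 57/64, 29/32, 15/16, 1 } -> 113/128
step 9: add BLUE to get BRBBBRRRB; options L={ 0, 1/2, 3/4, 7/8, 113/128 } R={ 57/64, 29/32, 15/16, 1 } -> 227/256
step 10: add BLUE to get BRBBBRRRBB; options L={ 0, 1/2, 3/4, 7/8, 113/128, 227/256 } R={ 57/64, 29/32, 15/16, 1 } -> 455/512
step 11: add BLUE to get BRBBBRRRBBB; options L={ 0, 1/2, 3/4, 7/8, 113/128, 227/256, 455/512 } R={ 57/64, 29/32, 15/16, 1 } -> 911/1024
step 12: add RED to get BRBBBRRRBBBR; options L={ 0, 1/2, 3/4, 7/8, 113/128, 227/256, 455/512 } R={ 911/1024, 57/64, 29/32, 15/16, 1 } -> 1821/2048
step 13: add BLUE to get BRBBBRRRBBBRB; options L={ 0, 1/2, 3/4, 7/8, 113/128, 227/256, 455/512, 1821/2048 } R={ 911/1024, 57/64, 29/32, 15/16, 1 } -> 3643/4096
step 14: add RED to get BRBBBRRRBBBRBR; options L={ 0, 1/2, 3/4, 7/8, 113/128, 227/256, 455/512, 1821/2048 } R={ 3643/4096, 911/1024, 57/64, 29/32, 15/16, 1 } -> 7285/8192
step 15: add BLUE to get BRBBBRRRBBBRBRB; options L={ 0, 1/2, 3/4, 7/8, 113/128, 227/256, 455/512, 1821/2048, 7285/8192 } R={ 3643/4096, 911/1024, 57/64, 29/32, 15/16, 1 } -> 14571/16384

14571/16384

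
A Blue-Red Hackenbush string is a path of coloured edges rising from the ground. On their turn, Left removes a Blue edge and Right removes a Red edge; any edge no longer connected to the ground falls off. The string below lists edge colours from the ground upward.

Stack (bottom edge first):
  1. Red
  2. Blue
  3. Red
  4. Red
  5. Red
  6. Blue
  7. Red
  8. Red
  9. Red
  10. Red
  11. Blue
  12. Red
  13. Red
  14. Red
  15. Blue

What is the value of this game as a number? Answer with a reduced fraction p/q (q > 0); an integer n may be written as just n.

R: Left {  }, Right { 0 } — simplest -1
RB: Left { -1 }, Right { 0 } — simplest -1/2
RBR: Left { -1 }, Right { -1/2; 0 } — simplest -3/4
RBRR: Left { -1 }, Right { -3/4; -1/2; 0 } — simplest -7/8
RBRRR: Left { -1 }, Right { -7/8; -3/4; -1/2; 0 } — simplest -15/16
RBRRRB: Left { -1; -15/16 }, Right { -7/8; -3/4; -1/2; 0 } — simplest -29/32
RBRRRBR: Left { -1; -15/16 }, Right { -29/32; -7/8; -3/4; -1/2; 0 } — simplest -59/64
RBRRRBRR: Left { -1; -15/16 }, Right { -59/64; -29/32; -7/8; -3/4; -1/2; 0 } — simplest -119/128
RBRRRBRRR: Left { -1; -15/16 }, Right { -119/128; -59/64; -29/32; -7/8; -3/4; -1/2; 0 } — simplest -239/256
RBRRRBRRRR: Left { -1; -15/16 }, Right { -239/256; -119/128; -59/64; -29/32; -7/8; -3/4; -1/2; 0 } — simplest -479/512
RBRRRBRRRRB: Left { -1; -15/16; -479/512 }, Right { -239/256; -119/128; -59/64; -29/32; -7/8; -3/4; -1/2; 0 } — simplest -957/1024
RBRRRBRRRRBR: Left { -1; -15/16; -479/512 }, Right { -957/1024; -239/256; -119/128; -59/64; -29/32; -7/8; -3/4; -1/2; 0 } — simplest -1915/2048
RBRRRBRRRRBRR: Left { -1; -15/16; -479/512 }, Right { -1915/2048; -957/1024; -239/256; -119/128; -59/64; -29/32; -7/8; -3/4; -1/2; 0 } — simplest -3831/4096
RBRRRBRRRRBRRR: Left { -1; -15/16; -479/512 }, Right { -3831/4096; -1915/2048; -957/1024; -239/256; -119/128; -59/64; -29/32; -7/8; -3/4; -1/2; 0 } — simplest -7663/8192
RBRRRBRRRRBRRRB: Left { -1; -15/16; -479/512; -7663/8192 }, Right { -3831/4096; -1915/2048; -957/1024; -239/256; -119/128; -59/64; -29/32; -7/8; -3/4; -1/2; 0 } — simplest -15325/16384

-15325/16384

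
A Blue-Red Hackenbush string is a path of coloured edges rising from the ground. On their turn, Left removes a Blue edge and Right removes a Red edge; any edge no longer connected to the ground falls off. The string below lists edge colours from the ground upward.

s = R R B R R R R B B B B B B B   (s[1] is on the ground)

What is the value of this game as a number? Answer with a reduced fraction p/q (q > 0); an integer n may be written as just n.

-7937/4096

G(R) = { none | 0 } ⇒ -1
G(RR) = { none | -1; 0 } ⇒ -2
G(RRB) = { -2 | -1; 0 } ⇒ -3/2
G(RRBR) = { -2 | -3/2; -1; 0 } ⇒ -7/4
G(RRBRR) = { -2 | -7/4; -3/2; -1; 0 } ⇒ -15/8
G(RRBRRR) = { -2 | -15/8; -7/4; -3/2; -1; 0 } ⇒ -31/16
G(RRBRRRR) = { -2 | -31/16; -15/8; -7/4; -3/2; -1; 0 } ⇒ -63/32
G(RRBRRRRB) = { -2; -63/32 | -31/16; -15/8; -7/4; -3/2; -1; 0 } ⇒ -125/64
G(RRBRRRRBB) = { -2; -63/32; -125/64 | -31/16; -15/8; -7/4; -3/2; -1; 0 } ⇒ -249/128
G(RRBRRRRBBB) = { -2; -63/32; -125/64; -249/128 | -31/16; -15/8; -7/4; -3/2; -1; 0 } ⇒ -497/256
G(RRBRRRRBBBB) = { -2; -63/32; -125/64; -249/128; -497/256 | -31/16; -15/8; -7/4; -3/2; -1; 0 } ⇒ -993/512
G(RRBRRRRBBBBB) = { -2; -63/32; -125/64; -249/128; -497/256; -993/512 | -31/16; -15/8; -7/4; -3/2; -1; 0 } ⇒ -1985/1024
G(RRBRRRRBBBBBB) = { -2; -63/32; -125/64; -249/128; -497/256; -993/512; -1985/1024 | -31/16; -15/8; -7/4; -3/2; -1; 0 } ⇒ -3969/2048
G(RRBRRRRBBBBBBB) = { -2; -63/32; -125/64; -249/128; -497/256; -993/512; -1985/1024; -3969/2048 | -31/16; -15/8; -7/4; -3/2; -1; 0 } ⇒ -7937/4096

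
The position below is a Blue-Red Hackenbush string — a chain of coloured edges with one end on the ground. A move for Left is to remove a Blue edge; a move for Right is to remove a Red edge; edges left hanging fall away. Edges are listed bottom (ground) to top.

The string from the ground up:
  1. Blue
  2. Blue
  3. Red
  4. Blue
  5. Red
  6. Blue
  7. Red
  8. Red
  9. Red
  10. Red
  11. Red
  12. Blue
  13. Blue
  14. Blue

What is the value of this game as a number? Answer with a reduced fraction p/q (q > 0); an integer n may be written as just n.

6671/4096

Recurse on prefixes of the 14-edge string Blue Blue Red Blue Red Blue Red Red Red Red Red Blue Blue Blue:
g_1 [B]  L=[0]  R=[none]  — 1
g_2 [BB]  L=[0 1]  R=[none]  — 2
g_3 [BBR]  L=[0 1]  R=[2]  — 3/2
g_4 [BBRB]  L=[0 1 3/2]  R=[2]  — 7/4
g_5 [BBRBR]  L=[0 1 3/2]  R=[7/4 2]  — 13/8
g_6 [BBRBRB]  L=[0 1 3/2 13/8]  R=[7/4 2]  — 27/16
g_7 [BBRBRBR]  L=[0 1 3/2 13/8]  R=[27/16 7/4 2]  — 53/32
g_8 [BBRBRBRR]  L=[0 1 3/2 13/8]  R=[53/32 27/16 7/4 2]  — 105/64
g_9 [BBRBRBRRR]  L=[0 1 3/2 13/8]  R=[105/64 53/32 27/16 7/4 2]  — 209/128
g_10 [BBRBRBRRRR]  L=[0 1 3/2 13/8]  R=[209/128 105/64 53/32 27/16 7/4 2]  — 417/256
g_11 [BBRBRBRRRRR]  L=[0 1 3/2 13/8]  R=[417/256 209/128 105/64 53/32 27/16 7/4 2]  — 833/512
g_12 [BBRBRBRRRRRB]  L=[0 1 3/2 13/8 833/512]  R=[417/256 209/128 105/64 53/32 27/16 7/4 2]  — 1667/1024
g_13 [BBRBRBRRRRRBB]  L=[0 1 3/2 13/8 833/512 1667/1024]  R=[417/256 209/128 105/64 53/32 27/16 7/4 2]  — 3335/2048
g_14 [BBRBRBRRRRRBBB]  L=[0 1 3/2 13/8 833/512 1667/1024 3335/2048]  R=[417/256 209/128 105/64 53/32 27/16 7/4 2]  — 6671/4096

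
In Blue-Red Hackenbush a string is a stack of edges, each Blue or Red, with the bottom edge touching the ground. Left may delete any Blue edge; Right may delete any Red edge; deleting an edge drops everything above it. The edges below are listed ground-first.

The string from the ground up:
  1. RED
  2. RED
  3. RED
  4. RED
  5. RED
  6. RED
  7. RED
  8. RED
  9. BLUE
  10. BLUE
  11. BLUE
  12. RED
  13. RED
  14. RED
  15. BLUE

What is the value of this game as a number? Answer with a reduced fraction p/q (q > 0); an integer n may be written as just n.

R: Left { · }, Right { 0 } — simplest -1
RR: Left { · }, Right { -1; 0 } — simplest -2
RRR: Left { · }, Right { -2; -1; 0 } — simplest -3
RRRR: Left { · }, Right { -3; -2; -1; 0 } — simplest -4
RRRRR: Left { · }, Right { -4; -3; -2; -1; 0 } — simplest -5
RRRRRR: Left { · }, Right { -5; -4; -3; -2; -1; 0 } — simplest -6
RRRRRRR: Left { · }, Right { -6; -5; -4; -3; -2; -1; 0 } — simplest -7
RRRRRRRR: Left { · }, Right { -7; -6; -5; -4; -3; -2; -1; 0 } — simplest -8
RRRRRRRRB: Left { -8 }, Right { -7; -6; -5; -4; -3; -2; -1; 0 } — simplest -15/2
RRRRRRRRBB: Left { -8; -15/2 }, Right { -7; -6; -5; -4; -3; -2; -1; 0 } — simplest -29/4
RRRRRRRRBBB: Left { -8; -15/2; -29/4 }, Right { -7; -6; -5; -4; -3; -2; -1; 0 } — simplest -57/8
RRRRRRRRBBBR: Left { -8; -15/2; -29/4 }, Right { -57/8; -7; -6; -5; -4; -3; -2; -1; 0 } — simplest -115/16
RRRRRRRRBBBRR: Left { -8; -15/2; -29/4 }, Right { -115/16; -57/8; -7; -6; -5; -4; -3; -2; -1; 0 } — simplest -231/32
RRRRRRRRBBBRRR: Left { -8; -15/2; -29/4 }, Right { -231/32; -115/16; -57/8; -7; -6; -5; -4; -3; -2; -1; 0 } — simplest -463/64
RRRRRRRRBBBRRRB: Left { -8; -15/2; -29/4; -463/64 }, Right { -231/32; -115/16; -57/8; -7; -6; -5; -4; -3; -2; -1; 0 } — simplest -925/128

-925/128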